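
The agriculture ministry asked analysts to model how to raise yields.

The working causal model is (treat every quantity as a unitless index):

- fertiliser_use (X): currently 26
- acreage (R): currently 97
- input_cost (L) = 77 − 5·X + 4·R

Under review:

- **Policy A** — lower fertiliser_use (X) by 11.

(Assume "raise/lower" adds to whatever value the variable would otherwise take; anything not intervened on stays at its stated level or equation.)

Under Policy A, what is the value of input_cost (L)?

390

Policy A (X − 11):
  X = 26 − 11 = 15
  R = 97
  L = 77 − 5·15 + 4·97 = 390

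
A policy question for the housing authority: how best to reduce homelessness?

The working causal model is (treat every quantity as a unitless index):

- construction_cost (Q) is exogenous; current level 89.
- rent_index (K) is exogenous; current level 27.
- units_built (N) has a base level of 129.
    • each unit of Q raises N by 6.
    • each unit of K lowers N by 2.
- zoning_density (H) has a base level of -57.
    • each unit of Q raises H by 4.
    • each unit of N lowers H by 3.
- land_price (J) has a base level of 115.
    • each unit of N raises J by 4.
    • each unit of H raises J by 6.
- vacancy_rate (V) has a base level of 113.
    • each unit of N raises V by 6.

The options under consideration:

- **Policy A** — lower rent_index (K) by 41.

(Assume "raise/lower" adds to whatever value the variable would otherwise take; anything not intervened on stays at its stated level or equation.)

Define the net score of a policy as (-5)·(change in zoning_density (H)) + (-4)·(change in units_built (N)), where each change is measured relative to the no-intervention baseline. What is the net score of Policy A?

Baseline:
  Q = 89
  K = 27
  N = 129 + 6·89 − 2·27 = 609
  H = -57 + 4·89 − 3·609 = -1528
Policy A (K − 41):
  Q = 89
  K = 27 − 41 = -14
  N = 129 + 6·89 − 2·(-14) = 691
  H = -57 + 4·89 − 3·691 = -1774
ΔH = -1774 − (-1528) = -246; ΔN = 691 − 609 = 82
Score = (-5)·(-246) + (-4)·82 = 902

902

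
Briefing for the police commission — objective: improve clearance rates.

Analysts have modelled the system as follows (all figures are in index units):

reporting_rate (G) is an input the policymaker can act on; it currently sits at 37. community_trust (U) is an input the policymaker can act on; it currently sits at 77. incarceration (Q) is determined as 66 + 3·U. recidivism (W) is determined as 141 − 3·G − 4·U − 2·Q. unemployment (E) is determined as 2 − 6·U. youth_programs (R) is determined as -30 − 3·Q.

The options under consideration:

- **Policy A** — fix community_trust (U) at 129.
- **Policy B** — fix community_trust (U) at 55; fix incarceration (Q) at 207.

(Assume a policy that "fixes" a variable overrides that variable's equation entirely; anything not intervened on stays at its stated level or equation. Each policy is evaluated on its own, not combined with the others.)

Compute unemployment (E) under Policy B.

Policy B (U := 55, Q := 207):
  U = 55
  E = 2 − 6·55 = -328

-328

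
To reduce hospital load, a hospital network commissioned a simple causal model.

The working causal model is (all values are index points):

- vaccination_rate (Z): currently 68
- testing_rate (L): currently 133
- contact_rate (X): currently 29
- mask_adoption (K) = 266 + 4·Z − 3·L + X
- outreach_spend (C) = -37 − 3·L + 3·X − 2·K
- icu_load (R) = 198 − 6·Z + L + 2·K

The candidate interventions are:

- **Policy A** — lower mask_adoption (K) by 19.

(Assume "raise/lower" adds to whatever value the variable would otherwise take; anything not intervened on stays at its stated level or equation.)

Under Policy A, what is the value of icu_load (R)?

Policy A (K − 19):
  Z = 68
  L = 133
  X = 29
  K = 266 + 4·68 − 3·133 + 29 (−19 from intervention) = 149
  R = 198 − 6·68 + 133 + 2·149 = 221

221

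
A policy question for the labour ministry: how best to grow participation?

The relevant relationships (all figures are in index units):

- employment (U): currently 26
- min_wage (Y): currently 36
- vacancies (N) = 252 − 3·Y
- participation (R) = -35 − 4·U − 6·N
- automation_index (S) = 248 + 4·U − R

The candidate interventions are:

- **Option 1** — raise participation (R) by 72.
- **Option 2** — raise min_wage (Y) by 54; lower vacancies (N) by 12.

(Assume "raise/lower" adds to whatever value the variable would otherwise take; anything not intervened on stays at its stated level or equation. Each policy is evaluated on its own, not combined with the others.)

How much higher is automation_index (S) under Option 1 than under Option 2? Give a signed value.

972

Option 1 (R + 72):
  U = 26
  Y = 36
  N = 252 − 3·36 = 144
  R = -35 − 4·26 − 6·144 (+72 from intervention) = -931
  S = 248 + 4·26 − (-931) = 1283
Option 2 (Y + 54, N − 12):
  U = 26
  Y = 36 + 54 = 90
  N = 252 − 3·90 (−12 from intervention) = -30
  R = -35 − 4·26 − 6·(-30) = 41
  S = 248 + 4·26 − 41 = 311
S: 1283 − 311 = 972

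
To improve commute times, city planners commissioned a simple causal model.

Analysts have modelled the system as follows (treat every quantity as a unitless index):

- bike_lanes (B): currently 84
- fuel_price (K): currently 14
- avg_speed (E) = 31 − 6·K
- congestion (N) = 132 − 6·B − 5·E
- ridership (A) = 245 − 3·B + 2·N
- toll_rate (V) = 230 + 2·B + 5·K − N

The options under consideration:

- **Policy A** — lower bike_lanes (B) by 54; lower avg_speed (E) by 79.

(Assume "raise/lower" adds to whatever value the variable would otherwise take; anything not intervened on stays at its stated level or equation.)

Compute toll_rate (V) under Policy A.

-252

Policy A (B − 54, E − 79):
  B = 84 − 54 = 30
  K = 14
  E = 31 − 6·14 (−79 from intervention) = -132
  N = 132 − 6·30 − 5·(-132) = 612
  V = 230 + 2·30 + 5·14 − 612 = -252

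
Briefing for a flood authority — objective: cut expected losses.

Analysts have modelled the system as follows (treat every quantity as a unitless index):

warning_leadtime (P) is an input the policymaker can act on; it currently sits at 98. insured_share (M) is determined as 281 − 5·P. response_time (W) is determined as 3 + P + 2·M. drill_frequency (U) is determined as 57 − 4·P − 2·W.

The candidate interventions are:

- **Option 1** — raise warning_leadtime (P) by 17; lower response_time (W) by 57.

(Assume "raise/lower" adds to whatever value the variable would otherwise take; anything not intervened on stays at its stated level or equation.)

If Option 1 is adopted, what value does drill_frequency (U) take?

Option 1 (P + 17, W − 57):
  P = 98 + 17 = 115
  M = 281 − 5·115 = -294
  W = 3 + 115 + 2·(-294) (−57 from intervention) = -527
  U = 57 − 4·115 − 2·(-527) = 651

651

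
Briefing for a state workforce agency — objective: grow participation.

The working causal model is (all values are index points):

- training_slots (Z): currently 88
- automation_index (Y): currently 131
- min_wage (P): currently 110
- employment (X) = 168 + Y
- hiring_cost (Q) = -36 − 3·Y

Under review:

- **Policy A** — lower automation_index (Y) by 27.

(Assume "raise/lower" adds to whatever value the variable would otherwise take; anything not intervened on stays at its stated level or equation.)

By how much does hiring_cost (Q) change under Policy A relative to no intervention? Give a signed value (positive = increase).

81

Baseline:
  Y = 131
  Q = -36 − 3·131 = -429
Policy A (Y − 27):
  Y = 131 − 27 = 104
  Q = -36 − 3·104 = -348
Change in Q: -348 − (-429) = 81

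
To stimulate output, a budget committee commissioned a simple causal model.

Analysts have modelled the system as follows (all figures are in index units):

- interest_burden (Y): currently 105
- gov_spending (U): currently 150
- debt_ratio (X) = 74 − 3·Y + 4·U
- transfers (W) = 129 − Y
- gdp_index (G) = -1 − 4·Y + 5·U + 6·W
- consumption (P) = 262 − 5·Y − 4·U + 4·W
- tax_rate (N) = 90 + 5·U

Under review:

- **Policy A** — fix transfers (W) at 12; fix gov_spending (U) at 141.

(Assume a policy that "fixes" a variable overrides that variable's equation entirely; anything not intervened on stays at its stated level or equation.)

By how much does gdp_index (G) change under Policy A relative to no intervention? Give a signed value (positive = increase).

-117

Baseline:
  Y = 105
  U = 150
  W = 129 − 105 = 24
  G = -1 − 4·105 + 5·150 + 6·24 = 473
Policy A (W := 12, U := 141):
  Y = 105
  U = 141
  W = 12
  G = -1 − 4·105 + 5·141 + 6·12 = 356
Change in G: 356 − 473 = -117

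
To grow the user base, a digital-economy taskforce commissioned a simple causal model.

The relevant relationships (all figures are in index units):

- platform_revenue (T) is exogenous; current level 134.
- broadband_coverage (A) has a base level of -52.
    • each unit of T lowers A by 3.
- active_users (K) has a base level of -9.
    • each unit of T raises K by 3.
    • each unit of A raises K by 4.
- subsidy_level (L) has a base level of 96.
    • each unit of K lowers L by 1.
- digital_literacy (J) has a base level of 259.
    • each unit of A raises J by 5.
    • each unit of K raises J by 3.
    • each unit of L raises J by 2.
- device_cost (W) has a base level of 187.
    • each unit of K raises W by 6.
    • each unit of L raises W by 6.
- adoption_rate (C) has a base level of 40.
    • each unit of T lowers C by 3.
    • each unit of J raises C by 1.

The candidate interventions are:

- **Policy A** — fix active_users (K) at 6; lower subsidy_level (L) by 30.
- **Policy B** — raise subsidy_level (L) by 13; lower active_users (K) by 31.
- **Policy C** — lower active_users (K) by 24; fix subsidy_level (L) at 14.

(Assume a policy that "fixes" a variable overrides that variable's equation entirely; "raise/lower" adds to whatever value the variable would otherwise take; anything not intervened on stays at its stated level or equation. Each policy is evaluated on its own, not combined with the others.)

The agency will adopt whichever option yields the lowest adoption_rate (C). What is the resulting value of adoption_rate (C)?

Policy A (K := 6, L − 30):
  T = 134
  A = -52 − 3·134 = -454
  K = 6
  L = 96 − 6 (−30 from intervention) = 60
  J = 259 + 5·(-454) + 3·6 + 2·60 = -1873
  C = 40 − 3·134 + (-1873) = -2235
Policy B (L + 13, K − 31):
  T = 134
  A = -52 − 3·134 = -454
  K = -9 + 3·134 + 4·(-454) (−31 from intervention) = -1454
  L = 96 − (-1454) (+13 from intervention) = 1563
  J = 259 + 5·(-454) + 3·(-1454) + 2·1563 = -3247
  C = 40 − 3·134 + (-3247) = -3609
Policy C (K − 24, L := 14):
  T = 134
  A = -52 − 3·134 = -454
  K = -9 + 3·134 + 4·(-454) (−24 from intervention) = -1447
  L = 14
  J = 259 + 5·(-454) + 3·(-1447) + 2·14 = -6324
  C = 40 − 3·134 + (-6324) = -6686
Comparing — Policy A: C=-2235, Policy B: C=-3609, Policy C: C=-6686. Lowest is -6686 (Policy C).

-6686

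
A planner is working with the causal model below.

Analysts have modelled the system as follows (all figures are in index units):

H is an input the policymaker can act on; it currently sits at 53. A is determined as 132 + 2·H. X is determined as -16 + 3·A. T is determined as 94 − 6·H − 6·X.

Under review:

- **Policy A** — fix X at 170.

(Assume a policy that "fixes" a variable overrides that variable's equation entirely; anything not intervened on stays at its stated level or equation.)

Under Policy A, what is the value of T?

-1244

Policy A (X := 170):
  H = 53
  A = 132 + 2·53 = 238
  X = 170
  T = 94 − 6·53 − 6·170 = -1244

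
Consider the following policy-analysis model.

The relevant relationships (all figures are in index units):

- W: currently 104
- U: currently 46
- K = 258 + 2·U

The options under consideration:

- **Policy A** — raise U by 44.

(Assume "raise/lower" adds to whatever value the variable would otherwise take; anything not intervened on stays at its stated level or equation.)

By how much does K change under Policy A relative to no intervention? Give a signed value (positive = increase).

Baseline:
  U = 46
  K = 258 + 2·46 = 350
Policy A (U + 44):
  U = 46 + 44 = 90
  K = 258 + 2·90 = 438
Change in K: 438 − 350 = 88

88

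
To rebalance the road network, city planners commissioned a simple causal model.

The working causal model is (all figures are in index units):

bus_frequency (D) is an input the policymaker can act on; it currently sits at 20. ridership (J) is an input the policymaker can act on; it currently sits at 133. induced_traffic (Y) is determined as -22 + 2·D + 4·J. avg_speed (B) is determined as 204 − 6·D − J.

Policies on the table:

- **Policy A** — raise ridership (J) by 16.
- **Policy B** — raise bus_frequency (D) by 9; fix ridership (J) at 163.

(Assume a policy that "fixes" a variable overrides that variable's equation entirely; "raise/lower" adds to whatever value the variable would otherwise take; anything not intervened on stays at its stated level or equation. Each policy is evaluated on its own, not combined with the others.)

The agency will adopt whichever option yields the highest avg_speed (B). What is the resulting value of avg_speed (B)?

Policy A (J + 16):
  D = 20
  J = 133 + 16 = 149
  B = 204 − 6·20 − 149 = -65
Policy B (D + 9, J := 163):
  D = 20 + 9 = 29
  J = 163
  B = 204 − 6·29 − 163 = -133
Comparing — Policy A: B=-65, Policy B: B=-133. Highest is -65 (Policy A).

-65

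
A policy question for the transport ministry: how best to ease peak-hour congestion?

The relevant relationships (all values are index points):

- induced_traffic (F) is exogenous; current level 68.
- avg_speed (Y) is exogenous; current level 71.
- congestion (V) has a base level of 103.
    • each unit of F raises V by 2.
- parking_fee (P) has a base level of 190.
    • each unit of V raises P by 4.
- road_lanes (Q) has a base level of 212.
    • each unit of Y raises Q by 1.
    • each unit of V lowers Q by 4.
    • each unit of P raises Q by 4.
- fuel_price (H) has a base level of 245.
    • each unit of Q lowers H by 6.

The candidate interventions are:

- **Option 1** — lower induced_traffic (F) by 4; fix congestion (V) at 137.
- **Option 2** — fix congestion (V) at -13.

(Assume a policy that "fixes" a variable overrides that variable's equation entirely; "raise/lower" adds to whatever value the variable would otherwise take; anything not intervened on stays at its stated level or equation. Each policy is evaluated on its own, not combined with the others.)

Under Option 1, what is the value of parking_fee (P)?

738

Option 1 (F − 4, V := 137):
  F = 68 − 4 = 64
  V = 137
  P = 190 + 4·137 = 738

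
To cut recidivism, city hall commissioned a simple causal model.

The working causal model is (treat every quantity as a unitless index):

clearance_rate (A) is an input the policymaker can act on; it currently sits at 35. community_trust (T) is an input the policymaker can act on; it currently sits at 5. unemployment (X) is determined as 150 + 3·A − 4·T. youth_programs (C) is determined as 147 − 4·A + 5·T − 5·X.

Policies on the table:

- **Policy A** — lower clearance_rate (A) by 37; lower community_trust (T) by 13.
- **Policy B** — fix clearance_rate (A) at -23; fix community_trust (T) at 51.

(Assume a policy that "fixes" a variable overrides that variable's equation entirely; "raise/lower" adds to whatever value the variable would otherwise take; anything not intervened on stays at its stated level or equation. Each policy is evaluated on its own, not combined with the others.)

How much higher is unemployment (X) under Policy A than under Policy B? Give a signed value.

299

Policy A (A − 37, T − 13):
  A = 35 − 37 = -2
  T = 5 − 13 = -8
  X = 150 + 3·(-2) − 4·(-8) = 176
Policy B (A := -23, T := 51):
  A = -23
  T = 51
  X = 150 + 3·(-23) − 4·51 = -123
X: 176 − (-123) = 299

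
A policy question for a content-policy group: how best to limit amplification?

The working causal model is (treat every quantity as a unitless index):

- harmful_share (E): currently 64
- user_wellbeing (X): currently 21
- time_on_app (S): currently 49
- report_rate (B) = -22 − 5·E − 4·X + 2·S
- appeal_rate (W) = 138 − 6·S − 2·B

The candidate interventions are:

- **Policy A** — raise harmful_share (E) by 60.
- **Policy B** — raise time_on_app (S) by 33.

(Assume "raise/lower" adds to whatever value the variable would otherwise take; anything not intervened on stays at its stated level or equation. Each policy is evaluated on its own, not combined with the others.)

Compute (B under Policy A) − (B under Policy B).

Policy A (E + 60):
  E = 64 + 60 = 124
  X = 21
  S = 49
  B = -22 − 5·124 − 4·21 + 2·49 = -628
Policy B (S + 33):
  E = 64
  X = 21
  S = 49 + 33 = 82
  B = -22 − 5·64 − 4·21 + 2·82 = -262
B: -628 − (-262) = -366

-366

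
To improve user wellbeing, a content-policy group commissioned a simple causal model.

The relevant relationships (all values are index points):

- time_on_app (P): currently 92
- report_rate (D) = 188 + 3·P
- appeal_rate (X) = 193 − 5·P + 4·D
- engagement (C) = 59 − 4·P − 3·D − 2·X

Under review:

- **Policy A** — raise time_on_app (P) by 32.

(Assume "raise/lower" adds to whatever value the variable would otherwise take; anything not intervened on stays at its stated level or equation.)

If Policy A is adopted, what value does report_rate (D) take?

560

Policy A (P + 32):
  P = 92 + 32 = 124
  D = 188 + 3·124 = 560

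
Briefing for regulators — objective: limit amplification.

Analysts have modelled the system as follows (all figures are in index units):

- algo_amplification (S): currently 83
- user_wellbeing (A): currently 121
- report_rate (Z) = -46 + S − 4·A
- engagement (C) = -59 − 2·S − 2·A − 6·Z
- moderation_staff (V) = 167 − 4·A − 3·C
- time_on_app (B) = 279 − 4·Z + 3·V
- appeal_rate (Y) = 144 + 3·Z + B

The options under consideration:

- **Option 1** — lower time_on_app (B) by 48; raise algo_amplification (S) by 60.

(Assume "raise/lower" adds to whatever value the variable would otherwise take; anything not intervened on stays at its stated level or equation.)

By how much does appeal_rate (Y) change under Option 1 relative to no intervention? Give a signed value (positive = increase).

Baseline:
  S = 83
  A = 121
  Z = -46 + 83 − 4·121 = -447
  C = -59 − 2·83 − 2·121 − 6·(-447) = 2215
  V = 167 − 4·121 − 3·2215 = -6962
  B = 279 − 4·(-447) + 3·(-6962) = -18819
  Y = 144 + 3·(-447) + (-18819) = -20016
Option 1 (B − 48, S + 60):
  S = 83 + 60 = 143
  A = 121
  Z = -46 + 143 − 4·121 = -387
  C = -59 − 2·143 − 2·121 − 6·(-387) = 1735
  V = 167 − 4·121 − 3·1735 = -5522
  B = 279 − 4·(-387) + 3·(-5522) (−48 from intervention) = -14787
  Y = 144 + 3·(-387) + (-14787) = -15804
Change in Y: -15804 − (-20016) = 4212

4212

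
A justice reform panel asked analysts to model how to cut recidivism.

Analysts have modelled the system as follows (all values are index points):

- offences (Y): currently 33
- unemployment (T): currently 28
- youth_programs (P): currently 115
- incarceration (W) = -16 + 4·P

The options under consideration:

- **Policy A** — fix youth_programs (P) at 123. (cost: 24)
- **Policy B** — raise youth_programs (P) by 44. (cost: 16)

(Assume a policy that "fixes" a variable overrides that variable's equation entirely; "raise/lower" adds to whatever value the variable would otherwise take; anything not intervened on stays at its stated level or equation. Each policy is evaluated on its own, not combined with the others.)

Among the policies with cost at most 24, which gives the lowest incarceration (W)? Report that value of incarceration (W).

Policy A (P := 123):
  P = 123
  W = -16 + 4·123 = 476
Policy B (P + 44):
  P = 115 + 44 = 159
  W = -16 + 4·159 = 620
Comparing — Policy A: W=476, Policy B: W=620. Lowest is 476 (Policy A).

476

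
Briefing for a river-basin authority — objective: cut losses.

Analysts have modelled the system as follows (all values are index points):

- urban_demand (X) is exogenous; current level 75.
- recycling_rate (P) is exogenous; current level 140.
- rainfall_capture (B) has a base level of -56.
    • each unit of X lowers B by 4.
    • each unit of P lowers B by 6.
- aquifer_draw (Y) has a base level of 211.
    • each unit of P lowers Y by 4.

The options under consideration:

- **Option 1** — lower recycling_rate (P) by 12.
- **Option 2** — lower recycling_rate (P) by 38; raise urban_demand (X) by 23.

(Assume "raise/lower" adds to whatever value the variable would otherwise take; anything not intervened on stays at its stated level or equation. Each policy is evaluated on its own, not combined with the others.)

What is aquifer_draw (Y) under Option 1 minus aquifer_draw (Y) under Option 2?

-104

Option 1 (P − 12):
  P = 140 − 12 = 128
  Y = 211 − 4·128 = -301
Option 2 (P − 38, X + 23):
  P = 140 − 38 = 102
  Y = 211 − 4·102 = -197
Y: -301 − (-197) = -104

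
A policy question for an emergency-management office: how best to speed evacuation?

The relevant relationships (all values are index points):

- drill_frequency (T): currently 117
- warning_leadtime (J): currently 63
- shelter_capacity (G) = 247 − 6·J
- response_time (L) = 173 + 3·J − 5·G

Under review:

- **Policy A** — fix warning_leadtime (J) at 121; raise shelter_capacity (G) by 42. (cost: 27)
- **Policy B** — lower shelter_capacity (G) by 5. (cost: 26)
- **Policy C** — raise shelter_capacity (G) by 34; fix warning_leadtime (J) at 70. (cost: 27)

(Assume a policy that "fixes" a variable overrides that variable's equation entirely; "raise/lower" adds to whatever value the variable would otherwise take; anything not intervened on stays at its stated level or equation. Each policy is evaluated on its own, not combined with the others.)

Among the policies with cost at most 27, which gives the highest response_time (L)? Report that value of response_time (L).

Policy A (J := 121, G + 42):
  J = 121
  G = 247 − 6·121 (+42 from intervention) = -437
  L = 173 + 3·121 − 5·(-437) = 2721
Policy B (G − 5):
  J = 63
  G = 247 − 6·63 (−5 from intervention) = -136
  L = 173 + 3·63 − 5·(-136) = 1042
Policy C (G + 34, J := 70):
  J = 70
  G = 247 − 6·70 (+34 from intervention) = -139
  L = 173 + 3·70 − 5·(-139) = 1078
Comparing — Policy A: L=2721, Policy B: L=1042, Policy C: L=1078. Highest is 2721 (Policy A).

2721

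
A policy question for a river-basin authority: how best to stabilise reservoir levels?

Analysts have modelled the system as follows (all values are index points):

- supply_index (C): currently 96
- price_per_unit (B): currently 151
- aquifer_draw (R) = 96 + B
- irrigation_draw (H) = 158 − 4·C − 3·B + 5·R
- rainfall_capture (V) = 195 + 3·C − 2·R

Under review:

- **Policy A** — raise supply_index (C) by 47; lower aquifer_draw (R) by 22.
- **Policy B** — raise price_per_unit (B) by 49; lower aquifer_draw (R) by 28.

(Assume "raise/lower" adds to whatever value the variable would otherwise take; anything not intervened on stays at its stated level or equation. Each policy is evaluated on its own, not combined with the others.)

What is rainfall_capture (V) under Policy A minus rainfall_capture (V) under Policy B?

Policy A (C + 47, R − 22):
  C = 96 + 47 = 143
  B = 151
  R = 96 + 151 (−22 from intervention) = 225
  V = 195 + 3·143 − 2·225 = 174
Policy B (B + 49, R − 28):
  C = 96
  B = 151 + 49 = 200
  R = 96 + 200 (−28 from intervention) = 268
  V = 195 + 3·96 − 2·268 = -53
V: 174 − (-53) = 227

227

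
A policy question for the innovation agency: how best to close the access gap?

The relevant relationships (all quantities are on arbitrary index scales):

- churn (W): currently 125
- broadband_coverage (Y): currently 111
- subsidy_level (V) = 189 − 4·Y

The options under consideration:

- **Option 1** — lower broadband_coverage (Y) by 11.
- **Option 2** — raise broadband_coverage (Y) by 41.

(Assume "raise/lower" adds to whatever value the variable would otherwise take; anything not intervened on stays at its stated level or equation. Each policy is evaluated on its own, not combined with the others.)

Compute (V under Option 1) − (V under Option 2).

208

Option 1 (Y − 11):
  Y = 111 − 11 = 100
  V = 189 − 4·100 = -211
Option 2 (Y + 41):
  Y = 111 + 41 = 152
  V = 189 − 4·152 = -419
V: -211 − (-419) = 208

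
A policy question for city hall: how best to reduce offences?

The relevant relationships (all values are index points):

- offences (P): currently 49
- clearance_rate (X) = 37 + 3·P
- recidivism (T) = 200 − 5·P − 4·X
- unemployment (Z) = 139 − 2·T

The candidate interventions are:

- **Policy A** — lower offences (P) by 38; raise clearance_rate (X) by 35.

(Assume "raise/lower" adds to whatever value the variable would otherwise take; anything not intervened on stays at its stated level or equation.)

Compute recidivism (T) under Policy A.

Policy A (P − 38, X + 35):
  P = 49 − 38 = 11
  X = 37 + 3·11 (+35 from intervention) = 105
  T = 200 − 5·11 − 4·105 = -275

-275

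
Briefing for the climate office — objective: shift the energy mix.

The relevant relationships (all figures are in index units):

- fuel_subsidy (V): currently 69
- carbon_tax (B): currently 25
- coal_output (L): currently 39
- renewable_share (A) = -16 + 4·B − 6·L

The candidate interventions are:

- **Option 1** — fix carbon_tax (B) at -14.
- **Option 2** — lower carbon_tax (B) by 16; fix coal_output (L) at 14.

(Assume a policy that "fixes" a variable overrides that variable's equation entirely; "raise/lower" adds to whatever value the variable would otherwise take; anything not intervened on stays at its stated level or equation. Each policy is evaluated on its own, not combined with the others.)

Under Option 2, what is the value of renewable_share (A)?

Option 2 (B − 16, L := 14):
  B = 25 − 16 = 9
  L = 14
  A = -16 + 4·9 − 6·14 = -64

-64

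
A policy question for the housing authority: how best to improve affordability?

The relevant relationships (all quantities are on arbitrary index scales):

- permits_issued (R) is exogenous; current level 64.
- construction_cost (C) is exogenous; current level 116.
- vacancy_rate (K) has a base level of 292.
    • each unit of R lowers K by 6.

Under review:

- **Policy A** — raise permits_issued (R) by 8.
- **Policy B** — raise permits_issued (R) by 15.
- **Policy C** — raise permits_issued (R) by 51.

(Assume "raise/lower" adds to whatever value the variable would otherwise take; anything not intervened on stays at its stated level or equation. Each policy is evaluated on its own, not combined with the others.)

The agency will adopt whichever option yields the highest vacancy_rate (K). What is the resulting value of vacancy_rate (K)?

Policy A (R + 8):
  R = 64 + 8 = 72
  K = 292 − 6·72 = -140
Policy B (R + 15):
  R = 64 + 15 = 79
  K = 292 − 6·79 = -182
Policy C (R + 51):
  R = 64 + 51 = 115
  K = 292 − 6·115 = -398
Comparing — Policy A: K=-140, Policy B: K=-182, Policy C: K=-398. Highest is -140 (Policy A).

-140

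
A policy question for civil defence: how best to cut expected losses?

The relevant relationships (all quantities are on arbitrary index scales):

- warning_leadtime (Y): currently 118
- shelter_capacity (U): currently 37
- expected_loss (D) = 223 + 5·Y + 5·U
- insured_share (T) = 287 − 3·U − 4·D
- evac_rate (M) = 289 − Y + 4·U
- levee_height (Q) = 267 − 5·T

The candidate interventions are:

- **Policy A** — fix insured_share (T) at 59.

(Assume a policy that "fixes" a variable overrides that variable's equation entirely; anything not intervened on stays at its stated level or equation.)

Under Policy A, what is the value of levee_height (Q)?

-28

Policy A (T := 59):
  Y = 118
  U = 37
  D = 223 + 5·118 + 5·37 = 998
  T = 59
  Q = 267 − 5·59 = -28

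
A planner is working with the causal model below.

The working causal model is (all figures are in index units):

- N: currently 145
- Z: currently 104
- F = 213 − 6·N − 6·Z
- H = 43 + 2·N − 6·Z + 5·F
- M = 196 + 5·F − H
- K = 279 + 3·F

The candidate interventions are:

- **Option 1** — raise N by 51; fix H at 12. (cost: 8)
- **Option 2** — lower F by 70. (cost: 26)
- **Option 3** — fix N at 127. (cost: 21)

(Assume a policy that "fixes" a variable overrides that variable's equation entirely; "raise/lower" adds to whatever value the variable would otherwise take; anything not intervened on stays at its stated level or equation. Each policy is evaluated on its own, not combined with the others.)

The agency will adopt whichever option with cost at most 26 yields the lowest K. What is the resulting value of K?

Option 1 (N + 51, H := 12):
  N = 145 + 51 = 196
  Z = 104
  F = 213 − 6·196 − 6·104 = -1587
  K = 279 + 3·(-1587) = -4482
Option 2 (F − 70):
  N = 145
  Z = 104
  F = 213 − 6·145 − 6·104 (−70 from intervention) = -1351
  K = 279 + 3·(-1351) = -3774
Option 3 (N := 127):
  N = 127
  Z = 104
  F = 213 − 6·127 − 6·104 = -1173
  K = 279 + 3·(-1173) = -3240
Comparing — Option 1: K=-4482, Option 2: K=-3774, Option 3: K=-3240. Lowest is -4482 (Option 1).

-4482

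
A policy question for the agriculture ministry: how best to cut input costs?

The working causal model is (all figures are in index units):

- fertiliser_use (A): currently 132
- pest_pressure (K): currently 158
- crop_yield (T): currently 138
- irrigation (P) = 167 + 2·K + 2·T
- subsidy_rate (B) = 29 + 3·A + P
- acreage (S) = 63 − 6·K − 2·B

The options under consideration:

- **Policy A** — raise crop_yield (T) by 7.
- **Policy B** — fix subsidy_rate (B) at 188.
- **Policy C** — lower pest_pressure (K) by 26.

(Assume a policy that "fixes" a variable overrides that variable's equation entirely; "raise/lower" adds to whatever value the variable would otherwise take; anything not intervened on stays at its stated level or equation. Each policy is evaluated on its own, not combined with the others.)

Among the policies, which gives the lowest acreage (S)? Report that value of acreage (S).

Policy A (T + 7):
  A = 132
  K = 158
  T = 138 + 7 = 145
  P = 167 + 2·158 + 2·145 = 773
  B = 29 + 3·132 + 773 = 1198
  S = 63 − 6·158 − 2·1198 = -3281
Policy B (B := 188):
  A = 132
  K = 158
  T = 138
  P = 167 + 2·158 + 2·138 = 759
  B = 188
  S = 63 − 6·158 − 2·188 = -1261
Policy C (K − 26):
  A = 132
  K = 158 − 26 = 132
  T = 138
  P = 167 + 2·132 + 2·138 = 707
  B = 29 + 3·132 + 707 = 1132
  S = 63 − 6·132 − 2·1132 = -2993
Comparing — Policy A: S=-3281, Policy B: S=-1261, Policy C: S=-2993. Lowest is -3281 (Policy A).

-3281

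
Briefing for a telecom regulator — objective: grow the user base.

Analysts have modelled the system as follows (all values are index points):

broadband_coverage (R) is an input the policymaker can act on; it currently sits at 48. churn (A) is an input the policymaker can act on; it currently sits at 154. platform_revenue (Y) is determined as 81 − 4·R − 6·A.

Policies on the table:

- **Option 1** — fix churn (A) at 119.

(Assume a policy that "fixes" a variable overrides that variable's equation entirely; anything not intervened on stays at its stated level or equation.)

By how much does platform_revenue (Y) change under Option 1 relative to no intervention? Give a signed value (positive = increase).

210

Baseline:
  R = 48
  A = 154
  Y = 81 − 4·48 − 6·154 = -1035
Option 1 (A := 119):
  R = 48
  A = 119
  Y = 81 − 4·48 − 6·119 = -825
Change in Y: -825 − (-1035) = 210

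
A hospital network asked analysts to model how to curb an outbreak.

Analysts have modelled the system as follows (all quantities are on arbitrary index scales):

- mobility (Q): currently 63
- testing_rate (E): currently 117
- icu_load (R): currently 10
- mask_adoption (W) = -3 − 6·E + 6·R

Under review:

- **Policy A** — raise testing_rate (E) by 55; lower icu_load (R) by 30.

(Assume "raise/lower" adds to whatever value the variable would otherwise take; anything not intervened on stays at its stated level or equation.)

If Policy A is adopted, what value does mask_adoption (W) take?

-1155

Policy A (E + 55, R − 30):
  E = 117 + 55 = 172
  R = 10 − 30 = -20
  W = -3 − 6·172 + 6·(-20) = -1155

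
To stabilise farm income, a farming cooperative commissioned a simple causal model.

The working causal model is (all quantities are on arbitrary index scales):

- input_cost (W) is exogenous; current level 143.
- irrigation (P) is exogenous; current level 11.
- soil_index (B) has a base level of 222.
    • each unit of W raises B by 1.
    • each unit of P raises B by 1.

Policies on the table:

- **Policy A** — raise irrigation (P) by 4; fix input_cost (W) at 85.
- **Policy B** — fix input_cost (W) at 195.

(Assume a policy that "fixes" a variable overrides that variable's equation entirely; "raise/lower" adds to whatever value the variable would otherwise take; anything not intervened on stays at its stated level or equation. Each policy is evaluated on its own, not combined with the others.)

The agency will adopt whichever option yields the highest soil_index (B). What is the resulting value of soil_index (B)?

Policy A (P + 4, W := 85):
  W = 85
  P = 11 + 4 = 15
  B = 222 + 85 + 15 = 322
Policy B (W := 195):
  W = 195
  P = 11
  B = 222 + 195 + 11 = 428
Comparing — Policy A: B=322, Policy B: B=428. Highest is 428 (Policy B).

428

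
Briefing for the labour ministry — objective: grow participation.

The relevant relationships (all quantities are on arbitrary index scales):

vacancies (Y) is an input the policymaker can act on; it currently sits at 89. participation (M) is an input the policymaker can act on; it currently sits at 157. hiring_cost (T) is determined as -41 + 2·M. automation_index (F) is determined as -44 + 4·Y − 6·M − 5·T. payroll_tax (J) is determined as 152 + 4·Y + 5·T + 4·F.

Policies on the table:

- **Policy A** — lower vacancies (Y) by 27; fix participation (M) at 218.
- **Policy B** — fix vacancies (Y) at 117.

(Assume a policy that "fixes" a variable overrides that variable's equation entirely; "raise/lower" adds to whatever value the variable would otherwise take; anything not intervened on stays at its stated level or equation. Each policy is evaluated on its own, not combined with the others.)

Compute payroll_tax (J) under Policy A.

-9941

Policy A (Y − 27, M := 218):
  Y = 89 − 27 = 62
  M = 218
  T = -41 + 2·218 = 395
  F = -44 + 4·62 − 6·218 − 5·395 = -3079
  J = 152 + 4·62 + 5·395 + 4·(-3079) = -9941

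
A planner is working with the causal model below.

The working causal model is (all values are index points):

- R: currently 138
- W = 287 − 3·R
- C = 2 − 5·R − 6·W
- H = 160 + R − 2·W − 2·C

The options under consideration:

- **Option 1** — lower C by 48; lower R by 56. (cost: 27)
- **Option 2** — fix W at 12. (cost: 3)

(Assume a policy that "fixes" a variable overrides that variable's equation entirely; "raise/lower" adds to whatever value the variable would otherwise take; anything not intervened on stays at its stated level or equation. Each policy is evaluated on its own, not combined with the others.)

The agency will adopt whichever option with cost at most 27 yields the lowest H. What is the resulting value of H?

Option 1 (C − 48, R − 56):
  R = 138 − 56 = 82
  W = 287 − 3·82 = 41
  C = 2 − 5·82 − 6·41 (−48 from intervention) = -702
  H = 160 + 82 − 2·41 − 2·(-702) = 1564
Option 2 (W := 12):
  R = 138
  W = 12
  C = 2 − 5·138 − 6·12 = -760
  H = 160 + 138 − 2·12 − 2·(-760) = 1794
Comparing — Option 1: H=1564, Option 2: H=1794. Lowest is 1564 (Option 1).

1564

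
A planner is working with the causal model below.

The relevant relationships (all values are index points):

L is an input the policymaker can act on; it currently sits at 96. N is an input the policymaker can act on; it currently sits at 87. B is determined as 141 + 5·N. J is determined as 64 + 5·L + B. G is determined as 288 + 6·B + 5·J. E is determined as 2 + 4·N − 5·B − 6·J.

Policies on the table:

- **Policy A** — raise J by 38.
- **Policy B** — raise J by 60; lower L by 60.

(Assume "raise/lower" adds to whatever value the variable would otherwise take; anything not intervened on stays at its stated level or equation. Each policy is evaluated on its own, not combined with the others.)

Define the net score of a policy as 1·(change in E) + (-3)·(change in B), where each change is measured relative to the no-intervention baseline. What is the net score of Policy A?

-228

Baseline:
  L = 96
  N = 87
  B = 141 + 5·87 = 576
  J = 64 + 5·96 + 576 = 1120
  E = 2 + 4·87 − 5·576 − 6·1120 = -9250
Policy A (J + 38):
  L = 96
  N = 87
  B = 141 + 5·87 = 576
  J = 64 + 5·96 + 576 (+38 from intervention) = 1158
  E = 2 + 4·87 − 5·576 − 6·1158 = -9478
ΔE = -9478 − (-9250) = -228; ΔB = 576 − 576 = 0
Score = 1·(-228) + (-3)·0 = -228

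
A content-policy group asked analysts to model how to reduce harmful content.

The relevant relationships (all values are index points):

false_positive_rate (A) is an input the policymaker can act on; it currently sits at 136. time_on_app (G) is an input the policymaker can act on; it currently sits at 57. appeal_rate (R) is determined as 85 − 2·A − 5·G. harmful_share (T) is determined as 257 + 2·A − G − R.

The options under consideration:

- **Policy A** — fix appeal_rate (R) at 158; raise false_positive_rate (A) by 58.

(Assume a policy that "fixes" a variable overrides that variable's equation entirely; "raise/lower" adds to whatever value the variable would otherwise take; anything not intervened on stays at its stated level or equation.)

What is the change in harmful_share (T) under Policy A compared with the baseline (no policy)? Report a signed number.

Baseline:
  A = 136
  G = 57
  R = 85 − 2·136 − 5·57 = -472
  T = 257 + 2·136 − 57 − (-472) = 944
Policy A (R := 158, A + 58):
  A = 136 + 58 = 194
  G = 57
  R = 158
  T = 257 + 2·194 − 57 − 158 = 430
Change in T: 430 − 944 = -514

-514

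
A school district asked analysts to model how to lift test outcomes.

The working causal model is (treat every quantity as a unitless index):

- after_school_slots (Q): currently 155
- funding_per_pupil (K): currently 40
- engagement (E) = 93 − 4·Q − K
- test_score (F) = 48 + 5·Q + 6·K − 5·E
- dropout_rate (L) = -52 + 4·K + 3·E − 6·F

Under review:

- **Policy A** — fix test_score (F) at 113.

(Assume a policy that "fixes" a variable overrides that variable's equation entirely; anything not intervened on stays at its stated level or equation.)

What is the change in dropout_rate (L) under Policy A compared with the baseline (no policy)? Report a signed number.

Baseline:
  Q = 155
  K = 40
  E = 93 − 4·155 − 40 = -567
  F = 48 + 5·155 + 6·40 − 5·(-567) = 3898
  L = -52 + 4·40 + 3·(-567) − 6·3898 = -24981
Policy A (F := 113):
  Q = 155
  K = 40
  E = 93 − 4·155 − 40 = -567
  F = 113
  L = -52 + 4·40 + 3·(-567) − 6·113 = -2271
Change in L: -2271 − (-24981) = 22710

22710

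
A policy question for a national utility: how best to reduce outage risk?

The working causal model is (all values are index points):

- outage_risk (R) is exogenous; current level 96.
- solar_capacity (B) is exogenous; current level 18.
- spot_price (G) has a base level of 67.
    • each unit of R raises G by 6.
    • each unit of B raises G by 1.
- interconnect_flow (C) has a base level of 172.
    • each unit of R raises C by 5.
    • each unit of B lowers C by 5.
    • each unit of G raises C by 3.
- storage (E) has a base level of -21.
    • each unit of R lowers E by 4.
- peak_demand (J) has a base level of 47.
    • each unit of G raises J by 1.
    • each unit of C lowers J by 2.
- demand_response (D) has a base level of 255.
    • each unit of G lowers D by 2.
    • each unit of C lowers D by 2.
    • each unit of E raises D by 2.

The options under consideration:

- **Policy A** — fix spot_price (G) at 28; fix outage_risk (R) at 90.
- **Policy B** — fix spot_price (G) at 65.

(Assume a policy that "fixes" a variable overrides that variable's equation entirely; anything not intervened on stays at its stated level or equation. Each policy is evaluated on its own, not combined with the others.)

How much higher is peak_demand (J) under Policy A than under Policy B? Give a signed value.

Policy A (G := 28, R := 90):
  R = 90
  B = 18
  G = 28
  C = 172 + 5·90 − 5·18 + 3·28 = 616
  J = 47 + 28 − 2·616 = -1157
Policy B (G := 65):
  R = 96
  B = 18
  G = 65
  C = 172 + 5·96 − 5·18 + 3·65 = 757
  J = 47 + 65 − 2·757 = -1402
J: -1157 − (-1402) = 245

245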